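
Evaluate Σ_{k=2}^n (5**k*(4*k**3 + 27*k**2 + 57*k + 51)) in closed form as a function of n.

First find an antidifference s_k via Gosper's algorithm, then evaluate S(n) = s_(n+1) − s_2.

Step 1: r(k) = 5*(4*k**3 + 39*k**2 + 123*k + 139)/(4*k**3 + 27*k**2 + 57*k + 51).
Factor: A=5; B=1; C=k**3 + 27*k**2/4 + 57*k/4 + 51/4.
Key eq: (5)·f(k+1) = (1)·f(k) + (k**3 + 27*k**2/4 + 57*k/4 + 51/4).
deg f ≤ 3 (via 0,0,3).
Match coefficients ⇒ f(k) = (k**3 + 3*k**2 + 3*k + 4)/4.
Get s_k = R·t_k = 5**k*(k**3 + 3*k**2 + 3*k + 4) with R(k) = B(k−1)f(k)/C(k) = (k**3 + 3*k**2 + 3*k + 4)/(4*k**3 + 27*k**2 + 57*k + 51).
Δs = 5**k*(4*k**3 + 27*k**2 + 57*k + 51), as required.
Evaluate: s_(n+1) = 5**(n + 1)*(n**3 + 6*n**2 + 12*n + 11); subtract s_(2) = 750 ⇒ S(n) = 5*5**n*n**3 + 30*5**n*n**2 + 60*5**n*n + 55*5**n - 750.

S(n) = 5*5**n*n**3 + 30*5**n*n**2 + 60*5**n*n + 55*5**n - 750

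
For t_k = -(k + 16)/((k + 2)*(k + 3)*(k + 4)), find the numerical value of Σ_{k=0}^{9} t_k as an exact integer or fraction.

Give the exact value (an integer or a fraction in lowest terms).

Σ = -215/156

Compute t_(k+1)/t_k: get (k + 2)*(k + 17)/((k + 5)*(k + 16)).
So A=k + 2 and B=k + 5, with C=k + 16.
Solve (k + 2)·f(k+1) − (k + 4)·f(k) = k + 16.
d = 2 from the (1,1,1) case.
Solving with deg f ≤ 2: f(k) = k*(3*k + 13)/2.
R(k) = B(k−1)·f(k)/C(k) = k*(k + 4)*(3*k + 13)/(2*(k + 16)); s_k = R·t_k = k*(-3*k - 13)/(2*(k + 2)*(k + 3)).
Verify: (-k - 16)/(k**3 + 9*k**2 + 26*k + 24) matches t_k.
Evaluate s at k=10 and k=0: -215/156 and 0; difference -215/156.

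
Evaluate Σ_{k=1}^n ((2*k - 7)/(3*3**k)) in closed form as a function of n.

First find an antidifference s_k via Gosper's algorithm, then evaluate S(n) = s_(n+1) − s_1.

Step 1: r(k) = (2*k - 5)/(3*(2*k - 7)).
A = 1/3, B = 1, C = k - 7/2.
Need (1/3)·f(k+1) − (1)·f(k) = k - 7/2.
From deg A=0, deg B=0, deg C=1: d=1.
Match coefficients ⇒ f(k) = -3*(k - 3)/2.
Get s_k = R·t_k = (3 - k)/3**k with R(k) = B(k−1)f(k)/C(k) = -3*(k - 3)/(2*k - 7).
Verify: (2*k - 7)/(3*3**k) matches t_k.
Telescope: S(n) = s_(n+1) − s_(1) = 3**(-n - 1)*(2 - n) − (2/3) = 3**(-n - 1)*(-2*3**n - n + 2).

S(n) = 3**(-n - 1)*(-2*3**n - n + 2)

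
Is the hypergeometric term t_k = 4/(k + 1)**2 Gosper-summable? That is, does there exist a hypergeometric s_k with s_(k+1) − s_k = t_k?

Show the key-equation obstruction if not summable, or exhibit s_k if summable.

No — the linear system for f has no solution.

Compute t_(k+1)/t_k: get (k + 1)**2/(k + 2)**2.
Take A(k)=k**2 + 2*k + 1, B(k)=k**2 + 4*k + 4, C(k)=1.
Need (k**2 + 2*k + 1)·f(k+1) − (k**2 + 2*k + 1)·f(k) = 1.
Bound: deg f ≤ 0.
f = c0 ⇒ A·f(k+1) − B(k−1)·f(k) − C = -1. The system {-1 = 0} is inconsistent; no antidifference.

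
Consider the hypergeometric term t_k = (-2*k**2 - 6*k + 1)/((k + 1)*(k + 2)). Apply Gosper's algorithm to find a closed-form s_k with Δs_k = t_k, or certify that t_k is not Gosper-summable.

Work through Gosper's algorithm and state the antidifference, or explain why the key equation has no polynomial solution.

Ratio r(k) = (k + 1)*(6*k + 2*(k + 1)**2 + 5)/((k + 3)*(2*k**2 + 6*k - 1)).
A = k + 1, B = k + 3, C = k**2 + 3*k - 1/2.
Solve (k + 1)·f(k+1) − (k + 2)·f(k) = k**2 + 3*k - 1/2.
deg f ≤ 2 (via 1,1,2).
A polynomial solution: f(k) = k*(2*k - 3)/2.
R(k) = B(k−1)·f(k)/C(k) = k*(k + 2)*(2*k - 3)/(2*k**2 + 6*k - 1); s_k = R·t_k = k*(3 - 2*k)/(k + 1).
Verify: (-2*k**2 - 6*k + 1)/(k**2 + 3*k + 2) matches t_k.

s_k = k*(3 - 2*k)/(k + 1)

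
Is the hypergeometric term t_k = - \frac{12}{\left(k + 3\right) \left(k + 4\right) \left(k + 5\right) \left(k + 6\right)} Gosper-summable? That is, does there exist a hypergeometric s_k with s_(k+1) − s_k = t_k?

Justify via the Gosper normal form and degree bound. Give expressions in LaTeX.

Compute t_(k+1)/t_k: get (k + 3)/(k + 7).
A = k + 3, B = k + 7, C = 1.
Need (k + 3)·f(k+1) − (k + 6)·f(k) = 1.
d = 3 from the (1,1,0) case.
A polynomial solution: f(k) = k*(k**2 + 12*k + 47)/180.
So s_k = (B(k−1)f/C)·t_k = (k*(k + 6)*(k**2 + 12*k + 47)/180)·t_k = k*(-k**2 - 12*k - 47)/(15*(k + 3)*(k + 4)*(k + 5)).
Verify: -12/(k**4 + 18*k**3 + 119*k**2 + 342*k + 360) matches t_k.

Yes. s_k = \frac{k \left(- k^{2} - 12 k - 47\right)}{15 \left(k + 3\right) \left(k + 4\right) \left(k + 5\right)}.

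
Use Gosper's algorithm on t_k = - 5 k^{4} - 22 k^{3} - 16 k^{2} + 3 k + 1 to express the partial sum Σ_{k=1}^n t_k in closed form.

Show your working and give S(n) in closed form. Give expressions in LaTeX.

Ratio r(k) = (5*k**4 + 42*k**3 + 112*k**2 + 115*k + 39)/(5*k**4 + 22*k**3 + 16*k**2 - 3*k - 1).
So A=1 and B=1, with C=k**4 + 22*k**3/5 + 16*k**2/5 - 3*k/5 - 1/5.
Key eq: (1)·f(k+1) = (1)·f(k) + (k**4 + 22*k**3/5 + 16*k**2/5 - 3*k/5 - 1/5).
deg f ≤ 5 (via 0,0,4).
A polynomial solution: f(k) = k*(k**4 + 3*k**3 - 4*k**2 - 4*k + 3)/5.
R(k) = B(k−1)·f(k)/C(k) = k*(k**4 + 3*k**3 - 4*k**2 - 4*k + 3)/(5*k**4 + 22*k**3 + 16*k**2 - 3*k - 1); s_k = R·t_k = k*(-k**4 - 3*k**3 + 4*k**2 + 4*k - 3).
Check: Δs_k = -5*k**4 - 22*k**3 - 16*k**2 + 3*k + 1. ✓
Telescope: S(n) = s_(n+1) − s_(1) = -n**5 - 8*n**4 - 18*n**3 - 12*n**2 + 1 − (1) = n**2*(-n**3 - 8*n**2 - 18*n - 12).

S(n) = n^{2} \left(- n^{3} - 8 n^{2} - 18 n - 12\right)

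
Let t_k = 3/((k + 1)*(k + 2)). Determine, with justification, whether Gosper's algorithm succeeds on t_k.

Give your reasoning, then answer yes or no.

Yes. s_k = 3*k/(k + 1).

t_(k+1)/t_k = (k + 1)/(k + 3).
Take A(k)=k + 1, B(k)=k + 3, C(k)=1.
Set up (k + 1)·f(k+1) − (k + 2)·f(k) − (1) = 0.
Degrees (1,1,0) ⇒ d ≤ 1.
Solve for f: f(k) = k (degree 1 ≤ 1).
R(k) = B(k−1)·f(k)/C(k) = k*(k + 2); s_k = R·t_k = 3*k/(k + 1).
s_(k+1) − s_k = 3/(k**2 + 3*k + 2) = t_k.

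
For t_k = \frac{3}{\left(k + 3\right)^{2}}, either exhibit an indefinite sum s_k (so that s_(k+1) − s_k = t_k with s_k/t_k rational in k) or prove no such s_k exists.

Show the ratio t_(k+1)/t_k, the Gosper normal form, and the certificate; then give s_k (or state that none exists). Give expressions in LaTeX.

Ratio r(k) = (k + 3)**2/(k + 4)**2.
Gosper form: A/B · C(k+1)/C(k) with A=k**2 + 6*k + 9, B=k**2 + 8*k + 16, C=1.
Key eq: (k**2 + 6*k + 9)·f(k+1) = (k**2 + 6*k + 9)·f(k) + (1).
Bound: deg f ≤ 0.
f = c0 ⇒ A·f(k+1) − B(k−1)·f(k) − C = -1. The system {-1 = 0} is inconsistent; no antidifference.

none (Gosper's algorithm certifies no s_k)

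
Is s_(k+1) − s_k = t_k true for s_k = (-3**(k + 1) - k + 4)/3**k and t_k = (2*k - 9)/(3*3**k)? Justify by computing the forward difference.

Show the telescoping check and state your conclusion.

s_(k+1) = (-9*3**k - k + 3)/(3*3**k)
s_(k+1) − s_k = (2*k - 9)/(3*3**k)
(s_(k+1) − s_k) − t_k = 0

valid (s_(k+1) − s_k reduces to t_k)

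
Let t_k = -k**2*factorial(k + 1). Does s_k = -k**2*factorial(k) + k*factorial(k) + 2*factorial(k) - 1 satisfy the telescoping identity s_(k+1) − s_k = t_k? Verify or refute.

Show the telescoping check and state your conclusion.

valid (s_(k+1) − s_k reduces to t_k)

s_(k+1) = -k**3*factorial(k) - 2*k**2*factorial(k) + k*factorial(k) + 2*factorial(k) - 1
s_(k+1) − s_k = -k**2*factorial(k + 1)
(s_(k+1) − s_k) − t_k = 0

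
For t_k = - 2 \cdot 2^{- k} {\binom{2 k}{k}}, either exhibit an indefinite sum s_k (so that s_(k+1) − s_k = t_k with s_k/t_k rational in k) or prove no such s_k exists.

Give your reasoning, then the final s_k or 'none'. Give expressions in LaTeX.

Ratio r(k) = (2*k + 1)/(k + 1).
Gosper form: A/B · C(k+1)/C(k) with A=2*k + 1, B=k + 1, C=1.
Set up (2*k + 1)·f(k+1) − (k)·f(k) − (1) = 0.
Bound: deg f ≤ -1.
Bound -1 < 0, so the key equation has no polynomial solution.

not Gosper-summable; s_k does not exist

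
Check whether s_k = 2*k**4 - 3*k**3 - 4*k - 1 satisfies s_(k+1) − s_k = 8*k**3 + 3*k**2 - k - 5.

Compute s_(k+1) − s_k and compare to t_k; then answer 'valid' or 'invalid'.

Valid: the claim telescopes to t_k.

s_(k+1) = -4*k + 2*(k + 1)**4 - 3*(k + 1)**3 - 5
s_(k+1) − s_k = 8*k**3 + 3*k**2 - k - 5
(s_(k+1) − s_k) − t_k = 0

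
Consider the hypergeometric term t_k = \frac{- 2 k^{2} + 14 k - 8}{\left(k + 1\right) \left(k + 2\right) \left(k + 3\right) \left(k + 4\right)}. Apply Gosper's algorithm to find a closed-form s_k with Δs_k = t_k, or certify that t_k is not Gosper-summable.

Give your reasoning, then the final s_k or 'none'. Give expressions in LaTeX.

s_k = - \frac{k \left(k^{2} + 23\right)}{3 \left(k + 1\right) \left(k + 2\right) \left(k + 3\right)}

The ratio is -(k + 1)*(7*k - (k + 1)**2 + 3)/((k + 5)*(k**2 - 7*k + 4)).
Take A(k)=k + 1, B(k)=k + 5, C(k)=k**2 - 7*k + 4.
Set up (k + 1)·f(k+1) − (k + 4)·f(k) − (k**2 - 7*k + 4) = 0.
d = 3 from the (1,1,2) case.
Solving with deg f ≤ 3: f(k) = k*(k**2 + 23)/6.
Get s_k = R·t_k = -k*(k**2 + 23)/(3*(k + 1)*(k + 2)*(k + 3)) with R(k) = B(k−1)f(k)/C(k) = k*(k + 4)*(k**2 + 23)/(6*(k**2 - 7*k + 4)).
Verify: 2*(-k**2 + 7*k - 4)/(k**4 + 10*k**3 + 35*k**2 + 50*k + 24) matches t_k.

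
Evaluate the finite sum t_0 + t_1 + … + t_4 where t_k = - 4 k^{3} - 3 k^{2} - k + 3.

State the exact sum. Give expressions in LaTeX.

Σ = -485

Ratio r(k) = (4*k**3 + 15*k**2 + 19*k + 5)/(4*k**3 + 3*k**2 + k - 3).
Normal form (A,B,C) = (1, 1, k**3 + 3*k**2/4 + k/4 - 3/4).
Key eq: (1)·f(k+1) = (1)·f(k) + (k**3 + 3*k**2/4 + k/4 - 3/4).
Bound: deg f ≤ 4.
Solve for f: f(k) = k*(k**3 - k**2 - 3)/4 (degree 4 ≤ 4).
Get s_k = R·t_k = k*(-k**3 + k**2 + 3) with R(k) = B(k−1)f(k)/C(k) = k*(k**3 - k**2 - 3)/(4*k**3 + 3*k**2 + k - 3).
Check: Δs_k = -4*k**3 - 3*k**2 - k + 3. ✓
Evaluate s at k=5 and k=0: -485 and 0; difference -485.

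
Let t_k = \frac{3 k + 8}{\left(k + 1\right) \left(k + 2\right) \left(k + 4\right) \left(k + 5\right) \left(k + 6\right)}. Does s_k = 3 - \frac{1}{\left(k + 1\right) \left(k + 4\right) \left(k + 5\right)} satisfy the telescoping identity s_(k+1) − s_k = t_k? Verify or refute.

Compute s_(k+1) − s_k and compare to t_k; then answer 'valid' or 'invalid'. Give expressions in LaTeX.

Valid — Δs_k = t_k.

s_(k+1) = 3 - 1/((k + 2)*(k + 5)*(k + 6))
s_(k+1) − s_k = (3*k + 8)/(k**5 + 18*k**4 + 121*k**3 + 372*k**2 + 508*k + 240)
(s_(k+1) − s_k) − t_k = 0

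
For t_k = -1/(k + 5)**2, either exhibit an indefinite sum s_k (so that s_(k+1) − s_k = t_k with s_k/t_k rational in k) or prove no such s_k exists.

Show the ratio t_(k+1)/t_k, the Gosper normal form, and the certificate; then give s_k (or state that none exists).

no hypergeometric antidifference exists

Compute t_(k+1)/t_k: get (k + 5)**2/(k + 6)**2.
Factor: A=k**2 + 10*k + 25; B=k**2 + 12*k + 36; C=1.
f must satisfy (k**2 + 10*k + 25)·f(k+1) − (k**2 + 10*k + 25)·f(k) = 1.
d = 0 from the (2,2,0) case.
Put f(k) = c0: A·f(k+1) − B(k−1)·f(k) − C = -1; need -1 = 0 — inconsistent ⇒ no f, not summable.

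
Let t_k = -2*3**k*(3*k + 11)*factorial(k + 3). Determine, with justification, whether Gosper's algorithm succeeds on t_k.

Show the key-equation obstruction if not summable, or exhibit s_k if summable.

Ratio r(k) = 3*(k + 4)*(3*k + 14)/(3*k + 11).
Take A(k)=3*k + 12, B(k)=1, C(k)=k + 11/3.
Solve (3*k + 12)·f(k+1) − (1)·f(k) = k + 11/3.
Bound: deg f ≤ 0.
Coefficient equations give f(k) = 1/3.
Certificate R = B(k−1)f/C = 1/(3*k + 11) gives s_k = -2*3**k*factorial(k + 3).
s_(k+1) − s_k = -2*3**k*(3*k + 11)*factorial(k + 3) = t_k.

Yes. s_k = -2*3**k*factorial(k + 3).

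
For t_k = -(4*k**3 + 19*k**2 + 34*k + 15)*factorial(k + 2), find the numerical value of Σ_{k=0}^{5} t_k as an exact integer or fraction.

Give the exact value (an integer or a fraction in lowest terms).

Σ = -6410886

Step 1: r(k) = (4*k**4 + 43*k**3 + 177*k**2 + 324*k + 216)/(4*k**3 + 19*k**2 + 34*k + 15).
Gosper form: A/B · C(k+1)/C(k) with A=k + 3, B=1, C=k**3 + 19*k**2/4 + 17*k/2 + 15/4.
Solve (k + 3)·f(k+1) − (1)·f(k) = k**3 + 19*k**2/4 + 17*k/2 + 15/4.
From deg A=1, deg B=0, deg C=3: d=2.
Solving with deg f ≤ 2: f(k) = (4*k**2 + 3*k - 3)/4.
Certificate R = B(k−1)f/C = (4*k**2 + 3*k - 3)/(4*k**3 + 19*k**2 + 34*k + 15) gives s_k = -(4*k**2 + 3*k - 3)*factorial(k + 2).
Verify: -(4*k**3 + 19*k**2 + 34*k + 15)*factorial(k + 2) matches t_k.
Evaluate s at k=6 and k=0: -6410880 and 6; difference -6410886.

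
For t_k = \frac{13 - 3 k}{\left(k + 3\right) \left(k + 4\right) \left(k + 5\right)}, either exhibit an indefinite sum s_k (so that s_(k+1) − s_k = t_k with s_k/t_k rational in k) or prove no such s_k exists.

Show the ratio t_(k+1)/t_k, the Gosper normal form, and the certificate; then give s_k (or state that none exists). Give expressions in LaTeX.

s_k = \frac{k \left(k + 25\right)}{6 \left(k + 3\right) \left(k + 4\right)}

Ratio r(k) = (k + 3)*(3*k - 10)/((k + 6)*(3*k - 13)).
A = k + 3, B = k + 6, C = k - 13/3.
Key eq: (k + 3)·f(k+1) = (k + 5)·f(k) + (k - 13/3).
From deg A=1, deg B=1, deg C=1: d=2.
Coefficient equations give f(k) = -k*(k + 25)/18.
So s_k = (B(k−1)f/C)·t_k = (-k*(k + 5)*(k + 25)/(6*(3*k - 13)))·t_k = k*(k + 25)/(6*(k + 3)*(k + 4)).
Δs = (13 - 3*k)/(k**3 + 12*k**2 + 47*k + 60), as required.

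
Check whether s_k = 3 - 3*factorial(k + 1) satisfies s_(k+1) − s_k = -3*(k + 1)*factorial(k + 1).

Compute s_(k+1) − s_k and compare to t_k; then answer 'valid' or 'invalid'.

s_(k+1) = 3 - 3*factorial(k + 2)
s_(k+1) − s_k = -3*(k + 1)*factorial(k + 1)
(s_(k+1) − s_k) − t_k = 0

valid; difference matches t_k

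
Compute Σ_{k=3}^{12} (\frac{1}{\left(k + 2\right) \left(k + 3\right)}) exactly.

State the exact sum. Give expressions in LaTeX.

r(k) = (k + 2)/(k + 4) after simplifying.
Normal form (A,B,C) = (k + 2, k + 4, 1).
Solve (k + 2)·f(k+1) − (k + 3)·f(k) = 1.
d = 1 from the (1,1,0) case.
Match coefficients ⇒ f(k) = k/2.
So s_k = (B(k−1)f/C)·t_k = (k*(k + 3)/2)·t_k = k/(2*(k + 2)).
s_(k+1) − s_k = 1/(k**2 + 5*k + 6) = t_k.
Sum = s_(13) − s_(3); s_(13) = 13/30, s_(3) = 3/10 ⇒ 2/15.

Σ = 2/15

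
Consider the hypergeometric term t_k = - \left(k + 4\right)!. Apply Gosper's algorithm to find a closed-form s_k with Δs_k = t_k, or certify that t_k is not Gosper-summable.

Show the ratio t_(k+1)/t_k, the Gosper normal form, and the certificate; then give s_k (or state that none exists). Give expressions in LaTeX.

Ratio r(k) = k + 5.
So A=k + 5 and B=1, with C=1.
f must satisfy (k + 5)·f(k+1) − (1)·f(k) = 1.
From deg A=1, deg B=0, deg C=0: d=-1.
Bound -1 < 0, so the key equation has no polynomial solution.

not Gosper-summable; s_k does not exist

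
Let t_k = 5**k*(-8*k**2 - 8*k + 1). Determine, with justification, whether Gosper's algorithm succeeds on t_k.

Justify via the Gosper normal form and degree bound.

Step 1: r(k) = 5*(8*k**2 + 24*k + 15)/(8*k**2 + 8*k - 1).
Gosper form: A/B · C(k+1)/C(k) with A=5, B=1, C=k**2 + k - 1/8.
Need (5)·f(k+1) − (1)·f(k) = k**2 + k - 1/8.
Degrees (0,0,2) ⇒ d ≤ 2.
Solving with deg f ≤ 2: f(k) = (k - 1)*(2*k - 1)/8.
R(k) = B(k−1)·f(k)/C(k) = (k - 1)*(2*k - 1)/(8*k**2 + 8*k - 1); s_k = R·t_k = 5**k*(-2*k**2 + 3*k - 1).
Check: Δs_k = 5**k*(-8*k**2 - 8*k + 1). ✓

Yes. s_k = 5**k*(-2*k**2 + 3*k - 1).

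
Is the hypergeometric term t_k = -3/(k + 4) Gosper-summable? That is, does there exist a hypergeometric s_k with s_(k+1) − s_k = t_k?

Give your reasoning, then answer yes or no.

Step 1: r(k) = (k + 4)/(k + 5).
Gosper form: A/B · C(k+1)/C(k) with A=k + 4, B=k + 5, C=1.
Set up (k + 4)·f(k+1) − (k + 4)·f(k) − (1) = 0.
deg f ≤ 0 (via 1,1,0).
Put f(k) = c0: A·f(k+1) − B(k−1)·f(k) − C = -1; need -1 = 0 — inconsistent ⇒ no f, not summable.

No; the coefficient equations for f are inconsistent.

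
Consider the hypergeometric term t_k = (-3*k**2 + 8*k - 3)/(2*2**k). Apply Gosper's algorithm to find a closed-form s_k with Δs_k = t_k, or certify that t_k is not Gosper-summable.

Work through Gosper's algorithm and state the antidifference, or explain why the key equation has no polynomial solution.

s_k = (3*k**2 - 2*k + 4)/2**k

r(k) = (3*k**2 - 2*k - 2)/(2*(3*k**2 - 8*k + 3)) after simplifying.
Take A(k)=1/2, B(k)=1, C(k)=k**2 - 8*k/3 + 1.
f must satisfy (1/2)·f(k+1) − (1)·f(k) = k**2 - 8*k/3 + 1.
From deg A=0, deg B=0, deg C=2: d=2.
Coefficient equations give f(k) = -2*(3*k**2 - 2*k + 4)/3.
So s_k = (B(k−1)f/C)·t_k = (-2*(3*k**2 - 2*k + 4)/(3*k**2 - 8*k + 3))·t_k = (3*k**2 - 2*k + 4)/2**k.
s_(k+1) − s_k = (-3*k**2 + 8*k - 3)/(2*2**k) = t_k.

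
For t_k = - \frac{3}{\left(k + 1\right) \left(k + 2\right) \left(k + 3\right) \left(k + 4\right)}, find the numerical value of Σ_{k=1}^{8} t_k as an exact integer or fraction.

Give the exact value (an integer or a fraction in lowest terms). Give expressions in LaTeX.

Σ = -9/220

t_(k+1)/t_k = (k + 1)/(k + 5).
So A=k + 1 and B=k + 5, with C=1.
f must satisfy (k + 1)·f(k+1) − (k + 4)·f(k) = 1.
Bound: deg f ≤ 3.
Coefficient equations give f(k) = k*(k**2 + 6*k + 11)/18.
Certificate R = B(k−1)f/C = k*(k + 4)*(k**2 + 6*k + 11)/18 gives s_k = k*(-k**2 - 6*k - 11)/(6*(k + 1)*(k + 2)*(k + 3)).
Δs = -3/(k**4 + 10*k**3 + 35*k**2 + 50*k + 24), as required.
Telescoping: Σ = s_(9) − s_(1) = -73/440 − (-1/8) = -9/220.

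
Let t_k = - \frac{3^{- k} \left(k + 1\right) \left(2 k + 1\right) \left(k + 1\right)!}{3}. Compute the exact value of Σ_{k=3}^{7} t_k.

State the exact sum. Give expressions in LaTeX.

Σ = -84472/81

Compute t_(k+1)/t_k: get (k + 2)**2*(2*k + 3)/(3*(k + 1)*(2*k + 1)).
Factor: A=k/3 + 2/3; B=1; C=k**2 + 3*k/2 + 1/2.
f must satisfy (k/3 + 2/3)·f(k+1) − (1)·f(k) = k**2 + 3*k/2 + 1/2.
From deg A=1, deg B=0, deg C=2: d=1.
Coefficient equations give f(k) = 3*(2*k + 3)/2.
Certificate R = B(k−1)f/C = 3*(2*k + 3)/((k + 1)*(2*k + 1)) gives s_k = -(2*k + 3)*factorial(k + 1)/3**k.
Check: Δs_k = -(k + 1)*(2*k + 1)*factorial(k + 1)/(3*3**k). ✓
Σ_(k=3)^(7) t_k = s_(8) − s_(3) = -85120/81 − (-8) = -84472/81.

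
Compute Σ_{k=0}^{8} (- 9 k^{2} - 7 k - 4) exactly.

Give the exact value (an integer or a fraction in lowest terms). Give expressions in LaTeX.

Step 1: r(k) = (9*k**2 + 25*k + 20)/(9*k**2 + 7*k + 4).
A = 1, B = 1, C = k**2 + 7*k/9 + 4/9.
Key eq: (1)·f(k+1) = (1)·f(k) + (k**2 + 7*k/9 + 4/9).
Degrees (0,0,2) ⇒ d ≤ 3.
A polynomial solution: f(k) = k*(3*k**2 - k + 2)/9.
So s_k = (B(k−1)f/C)·t_k = (k*(3*k**2 - k + 2)/(9*k**2 + 7*k + 4))·t_k = k*(-3*k**2 + k - 2).
Δs = -9*k**2 - 7*k - 4, as required.
Telescoping: Σ = s_(9) − s_(0) = -2124 − (0) = -2124.

Σ = -2124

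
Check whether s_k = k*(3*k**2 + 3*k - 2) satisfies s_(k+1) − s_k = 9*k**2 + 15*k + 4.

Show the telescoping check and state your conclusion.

Valid — Δs_k = t_k.

s_(k+1) = (k + 1)*(3*k + 3*(k + 1)**2 + 1)
s_(k+1) − s_k = 9*k**2 + 15*k + 4
(s_(k+1) − s_k) − t_k = 0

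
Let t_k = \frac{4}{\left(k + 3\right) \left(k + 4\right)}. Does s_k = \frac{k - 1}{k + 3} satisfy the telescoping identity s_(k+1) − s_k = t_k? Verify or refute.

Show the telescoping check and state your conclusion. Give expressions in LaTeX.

s_(k+1) = k/(k + 4)
s_(k+1) − s_k = 4/(k**2 + 7*k + 12)
(s_(k+1) − s_k) − t_k = 0

Valid: the claim telescopes to t_k.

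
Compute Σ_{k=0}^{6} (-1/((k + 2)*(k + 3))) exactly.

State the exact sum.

Σ = -7/18

r(k) = (k + 2)/(k + 4) after simplifying.
So A=k + 2 and B=k + 4, with C=1.
Solve (k + 2)·f(k+1) − (k + 3)·f(k) = 1.
deg f ≤ 1 (via 1,1,0).
Solve for f: f(k) = k/2 (degree 1 ≤ 1).
So s_k = (B(k−1)f/C)·t_k = (k*(k + 3)/2)·t_k = -k/(2*k + 4).
Verify: -1/(k**2 + 5*k + 6) matches t_k.
Σ_(k=0)^(6) t_k = s_(7) − s_(0) = -7/18 − (0) = -7/18.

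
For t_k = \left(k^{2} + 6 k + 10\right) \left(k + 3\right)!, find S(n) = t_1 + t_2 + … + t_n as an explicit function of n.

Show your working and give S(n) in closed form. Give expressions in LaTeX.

S(n) = n \left(n + 4\right)! + 3 \left(n + 4\right)! - 72

Compute t_(k+1)/t_k: get (k + 4)*(6*k + (k + 1)**2 + 16)/(k**2 + 6*k + 10).
Factor: A=k + 4; B=1; C=k**2 + 6*k + 10.
Need (k + 4)·f(k+1) − (1)·f(k) = k**2 + 6*k + 10.
Bound: deg f ≤ 1.
Match coefficients ⇒ f(k) = k + 2.
Then R = B(k−1)f/C = (k + 2)/(k**2 + 6*k + 10), so s_k = R(k)·t_k = (k + 2)*factorial(k + 3).
Verify: (k**2 + 6*k + 10)*factorial(k + 3) matches t_k.
Σ_(k=1)^n t_k = s_(n+1) − s_(1) = ((n + 3)*factorial(n + 4)) − (72), i.e. n*factorial(n + 4) + 3*factorial(n + 4) - 72.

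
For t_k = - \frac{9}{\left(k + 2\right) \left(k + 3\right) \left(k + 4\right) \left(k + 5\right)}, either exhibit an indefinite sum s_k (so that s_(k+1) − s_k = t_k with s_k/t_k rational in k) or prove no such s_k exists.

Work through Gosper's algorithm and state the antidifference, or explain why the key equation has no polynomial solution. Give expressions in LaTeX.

Ratio r(k) = (k + 2)/(k + 6).
So A=k + 2 and B=k + 6, with C=1.
f must satisfy (k + 2)·f(k+1) − (k + 5)·f(k) = 1.
From deg A=1, deg B=1, deg C=0: d=3.
Coefficient equations give f(k) = k*(k**2 + 9*k + 26)/72.
Then R = B(k−1)f/C = k*(k + 5)*(k**2 + 9*k + 26)/72, so s_k = R(k)·t_k = k*(-k**2 - 9*k - 26)/(8*(k + 2)*(k + 3)*(k + 4)).
Δs = -9/(k**4 + 14*k**3 + 71*k**2 + 154*k + 120), as required.

s_k = \frac{k \left(- k^{2} - 9 k - 26\right)}{8 \left(k + 2\right) \left(k + 3\right) \left(k + 4\right)}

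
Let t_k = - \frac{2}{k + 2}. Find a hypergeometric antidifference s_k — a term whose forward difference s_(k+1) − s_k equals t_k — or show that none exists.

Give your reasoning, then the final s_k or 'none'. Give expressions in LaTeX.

none (Gosper's algorithm certifies no s_k)

The ratio is (k + 2)/(k + 3).
So A=k + 2 and B=k + 3, with C=1.
Set up (k + 2)·f(k+1) − (k + 2)·f(k) − (1) = 0.
deg f ≤ 0 (via 1,1,0).
Put f(k) = c0: A·f(k+1) − B(k−1)·f(k) − C = -1; need -1 = 0 — inconsistent ⇒ no f, not summable.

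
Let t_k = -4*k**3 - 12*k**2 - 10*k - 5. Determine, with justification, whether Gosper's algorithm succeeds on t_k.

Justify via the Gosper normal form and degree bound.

Step 1: r(k) = (4*k**3 + 24*k**2 + 46*k + 31)/(4*k**3 + 12*k**2 + 10*k + 5).
Take A(k)=1, B(k)=1, C(k)=k**3 + 3*k**2 + 5*k/2 + 5/4.
f must satisfy (1)·f(k+1) − (1)·f(k) = k**3 + 3*k**2 + 5*k/2 + 5/4.
From deg A=0, deg B=0, deg C=3: d=4.
Solving with deg f ≤ 4: f(k) = k*(k**3 + 2*k**2 + 2)/4.
Certificate R = B(k−1)f/C = k*(k**3 + 2*k**2 + 2)/(4*k**3 + 12*k**2 + 10*k + 5) gives s_k = k*(-k**3 - 2*k**2 - 2).
Verify: -4*k**3 - 12*k**2 - 10*k - 5 matches t_k.

Yes. s_k = k*(-k**3 - 2*k**2 - 2).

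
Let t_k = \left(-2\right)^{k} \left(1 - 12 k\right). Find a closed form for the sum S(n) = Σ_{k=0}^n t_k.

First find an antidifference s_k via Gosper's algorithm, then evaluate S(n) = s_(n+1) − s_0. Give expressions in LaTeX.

Ratio r(k) = 2*(-12*k - 11)/(12*k - 1).
Take A(k)=-2, B(k)=1, C(k)=k - 1/12.
f must satisfy (-2)·f(k+1) − (1)·f(k) = k - 1/12.
From deg A=0, deg B=0, deg C=1: d=1.
Coefficient equations give f(k) = -(4*k - 3)/12.
Then R = B(k−1)f/C = -(4*k - 3)/(12*k - 1), so s_k = R(k)·t_k = (-2)**k*(4*k - 3).
Δs = (-2)**k*(1 - 12*k), as required.
Σ_(k=0)^n t_k = s_(n+1) − s_(0) = ((-2)**(n + 1)*(4*n + 1)) − (-3), i.e. (-2)**(n + 1) + (-2)**(n + 3)*n + 3.

S(n) = \left(-2\right)^{n + 1} + \left(-2\right)^{n + 3} n + 3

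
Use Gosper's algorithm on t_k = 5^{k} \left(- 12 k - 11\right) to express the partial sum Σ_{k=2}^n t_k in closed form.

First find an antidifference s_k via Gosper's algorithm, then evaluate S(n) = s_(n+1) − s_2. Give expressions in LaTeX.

Compute t_(k+1)/t_k: get 5*(12*k + 23)/(12*k + 11).
A = 5, B = 1, C = k + 11/12.
Set up (5)·f(k+1) − (1)·f(k) − (k + 11/12) = 0.
Bound: deg f ≤ 1.
Solve for f: f(k) = (3*k - 1)/12 (degree 1 ≤ 1).
So s_k = (B(k−1)f/C)·t_k = ((3*k - 1)/(12*k + 11))·t_k = 5**k*(1 - 3*k).
Verify: 5**k*(-12*k - 11) matches t_k.
Σ_(k=2)^n t_k = s_(n+1) − s_(2) = (5**(n + 1)*(-3*n - 2)) − (-125), i.e. -15*5**n*n - 10*5**n + 125.

S(n) = - 15 \cdot 5^{n} n - 10 \cdot 5^{n} + 125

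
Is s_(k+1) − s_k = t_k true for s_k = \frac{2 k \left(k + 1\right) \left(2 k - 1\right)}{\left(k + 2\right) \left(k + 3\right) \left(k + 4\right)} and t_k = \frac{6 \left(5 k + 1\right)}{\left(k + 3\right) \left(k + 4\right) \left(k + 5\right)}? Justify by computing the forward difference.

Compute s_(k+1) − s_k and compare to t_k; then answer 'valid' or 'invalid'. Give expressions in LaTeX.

Invalid: residual \frac{4 \left(k^{2} - 6 k - 1\right)}{k^{4} + 14 k^{3} + 71 k^{2} + 154 k + 120} ≠ 0.

s_(k+1) = 2*(k + 1)*(k + 2)*(2*k + 1)/((k + 3)*(k + 4)*(k + 5))
s_(k+1) − s_k = 2*(17*k**2 + 21*k + 4)/(k**4 + 14*k**3 + 71*k**2 + 154*k + 120)
(s_(k+1) − s_k) − t_k = 4*(k**2 - 6*k - 1)/(k**4 + 14*k**3 + 71*k**2 + 154*k + 120)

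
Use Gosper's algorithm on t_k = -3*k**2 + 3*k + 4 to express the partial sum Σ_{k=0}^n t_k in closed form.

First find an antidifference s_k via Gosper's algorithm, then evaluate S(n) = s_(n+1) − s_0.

Compute t_(k+1)/t_k: get (3*k**2 + 3*k - 4)/(3*k**2 - 3*k - 4).
So A=1 and B=1, with C=k**2 - k - 4/3.
Need (1)·f(k+1) − (1)·f(k) = k**2 - k - 4/3.
deg f ≤ 3 (via 0,0,2).
Coefficient equations give f(k) = k*(k**2 - 3*k - 2)/3.
Certificate R = B(k−1)f/C = k*(k**2 - 3*k - 2)/(3*k**2 - 3*k - 4) gives s_k = k*(-k**2 + 3*k + 2).
Check: Δs_k = -3*k**2 + 3*k + 4. ✓
s_(n+1) = -n**3 + 5*n + 4 and s_(0) = 0, so S(n) = -n**3 + 5*n + 4.

S(n) = -n**3 + 5*n + 4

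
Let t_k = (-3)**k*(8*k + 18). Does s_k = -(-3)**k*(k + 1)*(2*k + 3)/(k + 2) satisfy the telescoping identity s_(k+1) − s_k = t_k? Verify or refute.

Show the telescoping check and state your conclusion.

Invalid: residual (-3)**k*(-8*k**2 - 36*k - 39)/(k**2 + 5*k + 6) ≠ 0.

s_(k+1) = 3*(-3)**k*(k + 2)*(2*k + 5)/(k + 3)
s_(k+1) − s_k = (-3)**k*(8*k**3 + 50*k**2 + 102*k + 69)/(k**2 + 5*k + 6)
(s_(k+1) − s_k) − t_k = (-3)**k*(-8*k**2 - 36*k - 39)/(k**2 + 5*k + 6)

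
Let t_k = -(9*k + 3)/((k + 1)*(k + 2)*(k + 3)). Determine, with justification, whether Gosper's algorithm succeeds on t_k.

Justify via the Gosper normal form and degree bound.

Yes. s_k = -3*k**2/(k**2 + 3*k + 2).

r(k) = (k + 1)*(3*k + 4)/((k + 4)*(3*k + 1)) after simplifying.
A = k + 1, B = k + 4, C = k + 1/3.
Set up (k + 1)·f(k+1) − (k + 3)·f(k) − (k + 1/3) = 0.
From deg A=1, deg B=1, deg C=1: d=2.
Match coefficients ⇒ f(k) = k**2/3.
Certificate R = B(k−1)f/C = k**2*(k + 3)/(3*k + 1) gives s_k = -3*k**2/(k**2 + 3*k + 2).
s_(k+1) − s_k = 3*(-3*k - 1)/(k**3 + 6*k**2 + 11*k + 6) = t_k.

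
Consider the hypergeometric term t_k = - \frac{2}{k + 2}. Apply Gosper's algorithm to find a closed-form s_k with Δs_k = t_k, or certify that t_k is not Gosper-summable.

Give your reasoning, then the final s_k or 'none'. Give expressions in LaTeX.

r(k) = (k + 2)/(k + 3) after simplifying.
Gosper form: A/B · C(k+1)/C(k) with A=k + 2, B=k + 3, C=1.
Set up (k + 2)·f(k+1) − (k + 2)·f(k) − (1) = 0.
deg f ≤ 0 (via 1,1,0).
Put f(k) = c0: A·f(k+1) − B(k−1)·f(k) − C = -1; need -1 = 0 — inconsistent ⇒ no f, not summable.

not Gosper-summable; s_k does not exist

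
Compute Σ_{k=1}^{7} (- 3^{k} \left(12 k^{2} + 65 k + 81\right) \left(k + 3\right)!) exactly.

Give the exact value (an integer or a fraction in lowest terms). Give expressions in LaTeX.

Σ = -9166294367496

t_(k+1)/t_k = 3*(12*k**3 + 137*k**2 + 514*k + 632)/(12*k**2 + 65*k + 81).
Gosper form: A/B · C(k+1)/C(k) with A=3*k + 12, B=1, C=k**2 + 65*k/12 + 27/4.
f must satisfy (3*k + 12)·f(k+1) − (1)·f(k) = k**2 + 65*k/12 + 27/4.
Degrees (1,0,2) ⇒ d ≤ 1.
Solve for f: f(k) = (4*k + 3)/12 (degree 1 ≤ 1).
R(k) = B(k−1)·f(k)/C(k) = (4*k + 3)/(12*k**2 + 65*k + 81); s_k = R·t_k = -3**k*(4*k + 3)*factorial(k + 3).
Δs = -3**k*(12*k**2 + 65*k + 81)*factorial(k + 3), as required.
Evaluate s at k=8 and k=1: -9166294368000 and -504; difference -9166294367496.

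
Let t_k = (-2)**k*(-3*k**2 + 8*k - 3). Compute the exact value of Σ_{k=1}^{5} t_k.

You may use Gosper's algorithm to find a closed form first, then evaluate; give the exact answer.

The ratio is 2*(-3*k**2 + 2*k + 2)/(3*k**2 - 8*k + 3).
Factor: A=-2; B=1; C=k**2 - 8*k/3 + 1.
Set up (-2)·f(k+1) − (1)·f(k) − (k**2 - 8*k/3 + 1) = 0.
From deg A=0, deg B=0, deg C=2: d=2.
Solve for f: f(k) = -(k - 3)*(k - 1)/3 (degree 2 ≤ 2).
Get s_k = R·t_k = (-2)**k*(k**2 - 4*k + 3) with R(k) = B(k−1)f(k)/C(k) = -(k - 3)*(k - 1)/(3*k**2 - 8*k + 3).
Δs = (-2)**k*(-3*k**2 + 8*k - 3), as required.
Sum = s_(6) − s_(1); s_(6) = 960, s_(1) = 0 ⇒ 960.

Σ = 960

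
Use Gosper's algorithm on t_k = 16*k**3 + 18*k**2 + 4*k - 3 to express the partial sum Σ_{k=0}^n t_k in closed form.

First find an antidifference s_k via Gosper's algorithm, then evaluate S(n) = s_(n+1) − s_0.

Step 1: r(k) = (16*k**3 + 66*k**2 + 88*k + 35)/(16*k**3 + 18*k**2 + 4*k - 3).
Gosper form: A/B · C(k+1)/C(k) with A=1, B=1, C=k**3 + 9*k**2/8 + k/4 - 3/16.
Solve (1)·f(k+1) − (1)·f(k) = k**3 + 9*k**2/8 + k/4 - 3/16.
From deg A=0, deg B=0, deg C=3: d=4.
Match coefficients ⇒ f(k) = k*(4*k**3 - 2*k**2 - 3*k - 2)/16.
So s_k = (B(k−1)f/C)·t_k = (k*(4*k**3 - 2*k**2 - 3*k - 2)/(16*k**3 + 18*k**2 + 4*k - 3))·t_k = k*(4*k**3 - 2*k**2 - 3*k - 2).
s_(k+1) − s_k = 16*k**3 + 18*k**2 + 4*k - 3 = t_k.
s_(n+1) = 4*n**4 + 14*n**3 + 15*n**2 + 2*n - 3 and s_(0) = 0, so S(n) = 4*n**4 + 14*n**3 + 15*n**2 + 2*n - 3.

S(n) = 4*n**4 + 14*n**3 + 15*n**2 + 2*n - 3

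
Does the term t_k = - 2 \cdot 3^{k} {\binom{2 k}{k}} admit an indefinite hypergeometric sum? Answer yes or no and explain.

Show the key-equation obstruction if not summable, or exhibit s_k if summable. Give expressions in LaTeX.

t_(k+1)/t_k = 6*(2*k + 1)/(k + 1).
A = 12*k + 6, B = k + 1, C = 1.
Set up (12*k + 6)·f(k+1) − (k)·f(k) − (1) = 0.
Bound: deg f ≤ -1.
Bound -1 < 0, so the key equation has no polynomial solution.

No — key equation has no polynomial f.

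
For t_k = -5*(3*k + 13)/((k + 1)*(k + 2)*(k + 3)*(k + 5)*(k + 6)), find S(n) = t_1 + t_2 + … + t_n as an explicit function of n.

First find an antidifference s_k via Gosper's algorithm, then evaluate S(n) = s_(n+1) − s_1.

S(n) = 5*n*(-n**2 - 11*n - 36)/(36*(n**3 + 11*n**2 + 36*n + 36))

Compute t_(k+1)/t_k: get (k + 1)*(k + 5)*(3*k + 16)/((k + 4)*(k + 7)*(3*k + 13)).
So A=k + 1 and B=k + 7, with C=k**2 + 25*k/3 + 52/3.
Key eq: (k + 1)·f(k+1) = (k + 6)·f(k) + (k**2 + 25*k/3 + 52/3).
From deg A=1, deg B=1, deg C=2: d=5.
A polynomial solution: f(k) = k*(k + 3)*(k + 4)*(k**2 + 8*k + 17)/30.
Certificate R = B(k−1)f/C = k*(k + 3)*(k + 6)*(k**2 + 8*k + 17)/(10*(3*k + 13)) gives s_k = k*(-k**2 - 8*k - 17)/(2*(k**3 + 8*k**2 + 17*k + 10)).
Check: Δs_k = 5*(-3*k - 13)/(k**5 + 17*k**4 + 107*k**3 + 307*k**2 + 396*k + 180). ✓
Σ_(k=1)^n t_k = s_(n+1) − s_(1) = ((-n**3 - 11*n**2 - 36*n - 26)/(2*(n**3 + 11*n**2 + 36*n + 36))) − (-13/36), i.e. 5*n*(-n**2 - 11*n - 36)/(36*(n**3 + 11*n**2 + 36*n + 36)).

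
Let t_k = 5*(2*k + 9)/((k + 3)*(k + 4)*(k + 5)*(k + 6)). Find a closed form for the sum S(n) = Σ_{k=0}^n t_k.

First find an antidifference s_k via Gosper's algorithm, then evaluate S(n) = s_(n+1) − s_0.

S(n) = (n**2 + 10*n + 9)/(3*(n**2 + 10*n + 24))

r(k) = (k + 3)*(2*k + 11)/((k + 7)*(2*k + 9)) after simplifying.
Take A(k)=k + 3, B(k)=k + 7, C(k)=k + 9/2.
Set up (k + 3)·f(k+1) − (k + 6)·f(k) − (k + 9/2) = 0.
From deg A=1, deg B=1, deg C=1: d=3.
Solve for f: f(k) = k*(k + 4)*(k + 8)/30 (degree 3 ≤ 3).
So s_k = (B(k−1)f/C)·t_k = (k*(k + 4)*(k + 6)*(k + 8)/(15*(2*k + 9)))·t_k = k*(k + 8)/(3*(k**2 + 8*k + 15)).
s_(k+1) − s_k = 5*(2*k + 9)/(k**4 + 18*k**3 + 119*k**2 + 342*k + 360) = t_k.
Telescope: S(n) = s_(n+1) − s_(0) = (n**2 + 10*n + 9)/(3*(n**2 + 10*n + 24)) − (0) = (n**2 + 10*n + 9)/(3*(n**2 + 10*n + 24)).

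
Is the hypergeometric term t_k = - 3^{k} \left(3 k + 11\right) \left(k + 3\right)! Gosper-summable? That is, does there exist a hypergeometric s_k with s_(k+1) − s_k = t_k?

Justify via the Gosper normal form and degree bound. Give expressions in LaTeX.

Yes. s_k = - 3^{k} \left(k + 3\right)!.

Ratio r(k) = 3*(k + 4)*(3*k + 14)/(3*k + 11).
Gosper form: A/B · C(k+1)/C(k) with A=3*k + 12, B=1, C=k + 11/3.
f must satisfy (3*k + 12)·f(k+1) − (1)·f(k) = k + 11/3.
Bound: deg f ≤ 0.
Match coefficients ⇒ f(k) = 1/3.
R(k) = B(k−1)·f(k)/C(k) = 1/(3*k + 11); s_k = R·t_k = -3**k*factorial(k + 3).
s_(k+1) − s_k = -3**k*(3*k + 11)*factorial(k + 3) = t_k.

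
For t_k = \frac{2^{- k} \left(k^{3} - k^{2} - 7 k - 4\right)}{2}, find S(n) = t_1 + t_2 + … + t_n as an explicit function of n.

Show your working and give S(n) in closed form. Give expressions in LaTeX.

Step 1: r(k) = (k**3/2 + k**2 - 3*k - 11/2)/(k**3 - k**2 - 7*k - 4).
Factor: A=1/2; B=1; C=k**3 - k**2 - 7*k - 4.
Need (1/2)·f(k+1) − (1)·f(k) = k**3 - k**2 - 7*k - 4.
deg f ≤ 3 (via 0,0,3).
Solve for f: f(k) = -2*(k + 1)*(k**2 + k - 1) (degree 3 ≤ 3).
R(k) = B(k−1)·f(k)/C(k) = -2*(k + 1)*(k**2 + k - 1)/(k**3 - k**2 - 7*k - 4); s_k = R·t_k = (-k**3 - 2*k**2 + 1)/2**k.
s_(k+1) − s_k = (k**3 - k**2 - 7*k - 4)/(2*2**k) = t_k.
Evaluate: s_(n+1) = 2**(-n - 1)*(-n**3 - 5*n**2 - 7*n - 2); subtract s_(1) = -1 ⇒ S(n) = 2**(-n - 1)*(2**(n + 1) - n**3 - 5*n**2 - 7*n - 2).

S(n) = 2^{- n - 1} \left(2^{n + 1} - n^{3} - 5 n^{2} - 7 n - 2\right)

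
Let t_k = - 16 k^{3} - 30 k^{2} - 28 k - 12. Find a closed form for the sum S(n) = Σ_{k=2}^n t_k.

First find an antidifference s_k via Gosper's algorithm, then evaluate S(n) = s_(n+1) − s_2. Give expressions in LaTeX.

Step 1: r(k) = (8*k**3 + 39*k**2 + 68*k + 43)/(8*k**3 + 15*k**2 + 14*k + 6).
Normal form (A,B,C) = (1, 1, k**3 + 15*k**2/8 + 7*k/4 + 3/4).
f must satisfy (1)·f(k+1) − (1)·f(k) = k**3 + 15*k**2/8 + 7*k/4 + 3/4.
Degrees (0,0,3) ⇒ d ≤ 4.
Solving with deg f ≤ 4: f(k) = k*(4*k**3 + 2*k**2 + 3*k + 3)/16.
R(k) = B(k−1)·f(k)/C(k) = k*(4*k**3 + 2*k**2 + 3*k + 3)/(2*(8*k**3 + 15*k**2 + 14*k + 6)); s_k = R·t_k = k*(-4*k**3 - 2*k**2 - 3*k - 3).
Δs = -16*k**3 - 30*k**2 - 28*k - 12, as required.
Telescope: S(n) = s_(n+1) − s_(2) = -4*n**4 - 18*n**3 - 33*n**2 - 31*n - 12 − (-98) = -4*n**4 - 18*n**3 - 33*n**2 - 31*n + 86.

S(n) = - 4 n^{4} - 18 n^{3} - 33 n^{2} - 31 n + 86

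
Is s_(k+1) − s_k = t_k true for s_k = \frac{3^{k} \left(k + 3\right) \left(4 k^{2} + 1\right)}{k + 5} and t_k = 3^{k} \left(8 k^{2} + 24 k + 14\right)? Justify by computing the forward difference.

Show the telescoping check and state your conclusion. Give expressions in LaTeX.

s_(k+1) = 3**(k + 1)*(k + 4)*(4*(k + 1)**2 + 1)/(k + 6)
s_(k+1) − s_k = 3**k*(8*k**4 + 96*k**3 + 398*k**2 + 606*k + 282)/(k**2 + 11*k + 30)
(s_(k+1) − s_k) − t_k = 3**k*(-16*k**3 - 120*k**2 - 268*k - 138)/(k**2 + 11*k + 30)

Invalid: residual \frac{3^{k} \left(- 16 k^{3} - 120 k^{2} - 268 k - 138\right)}{k^{2} + 11 k + 30} ≠ 0.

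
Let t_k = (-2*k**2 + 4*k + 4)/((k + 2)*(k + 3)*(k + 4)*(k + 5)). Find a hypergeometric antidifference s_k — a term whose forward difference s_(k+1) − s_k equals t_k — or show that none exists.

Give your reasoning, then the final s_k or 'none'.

Compute t_(k+1)/t_k: get (k + 2)*(2*k - (k + 1)**2 + 4)/((k + 6)*(-k**2 + 2*k + 2)).
A = k + 2, B = k + 6, C = k**2 - 2*k - 2.
Solve (k + 2)·f(k+1) − (k + 5)·f(k) = k**2 - 2*k - 2.
From deg A=1, deg B=1, deg C=2: d=3.
Solving with deg f ≤ 3: f(k) = k*(k**2 - 15*k - 10)/24.
R(k) = B(k−1)·f(k)/C(k) = k*(k + 5)*(k**2 - 15*k - 10)/(24*(k**2 - 2*k - 2)); s_k = R·t_k = k*(-k**2 + 15*k + 10)/(12*(k + 2)*(k + 3)*(k + 4)).
Δs = 2*(-k**2 + 2*k + 2)/(k**4 + 14*k**3 + 71*k**2 + 154*k + 120), as required.

s_k = k*(-k**2 + 15*k + 10)/(12*(k + 2)*(k + 3)*(k + 4))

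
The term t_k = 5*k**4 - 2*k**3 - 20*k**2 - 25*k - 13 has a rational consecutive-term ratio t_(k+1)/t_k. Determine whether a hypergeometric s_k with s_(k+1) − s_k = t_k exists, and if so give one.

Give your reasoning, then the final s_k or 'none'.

The ratio is (5*k**4 + 18*k**3 + 4*k**2 - 51*k - 55)/(5*k**4 - 2*k**3 - 20*k**2 - 25*k - 13).
Normal form (A,B,C) = (1, 1, k**4 - 2*k**3/5 - 4*k**2 - 5*k - 13/5).
Set up (1)·f(k+1) − (1)·f(k) − (k**4 - 2*k**3/5 - 4*k**2 - 5*k - 13/5) = 0.
d = 5 from the (0,0,4) case.
Solve for f: f(k) = k*(k**4 - 3*k**3 - 4*k**2 - 3*k - 4)/5 (degree 5 ≤ 5).
So s_k = (B(k−1)f/C)·t_k = (k*(k**4 - 3*k**3 - 4*k**2 - 3*k - 4)/(5*k**4 - 2*k**3 - 20*k**2 - 25*k - 13))·t_k = k*(k**4 - 3*k**3 - 4*k**2 - 3*k - 4).
Verify: 5*k**4 - 2*k**3 - 20*k**2 - 25*k - 13 matches t_k.

s_k = k*(k**4 - 3*k**3 - 4*k**2 - 3*k - 4)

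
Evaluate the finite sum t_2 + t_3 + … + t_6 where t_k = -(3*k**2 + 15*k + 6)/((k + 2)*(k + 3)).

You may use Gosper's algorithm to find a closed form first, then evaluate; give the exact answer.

Σ = -40/3

The ratio is (k + 2)*(5*k + (k + 1)**2 + 7)/((k + 4)*(k**2 + 5*k + 2)).
A = k + 2, B = k + 4, C = k**2 + 5*k + 2.
Need (k + 2)·f(k+1) − (k + 3)·f(k) = k**2 + 5*k + 2.
deg f ≤ 2 (via 1,1,2).
A polynomial solution: f(k) = k**2.
So s_k = (B(k−1)f/C)·t_k = (k**2*(k + 3)/(k**2 + 5*k + 2))·t_k = -3*k**2/(k + 2).
Δs = 3*(-k**2 - 5*k - 2)/(k**2 + 5*k + 6), as required.
Σ_(k=2)^(6) t_k = s_(7) − s_(2) = -49/3 − (-3) = -40/3.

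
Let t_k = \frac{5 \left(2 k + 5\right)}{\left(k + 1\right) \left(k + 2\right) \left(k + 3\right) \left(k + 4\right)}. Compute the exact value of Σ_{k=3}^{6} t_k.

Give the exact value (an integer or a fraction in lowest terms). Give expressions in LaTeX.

Σ = 7/48

Ratio r(k) = (k + 1)*(2*k + 7)/((k + 5)*(2*k + 5)).
Factor: A=k + 1; B=k + 5; C=k + 5/2.
Need (k + 1)·f(k+1) − (k + 4)·f(k) = k + 5/2.
Bound: deg f ≤ 3.
Match coefficients ⇒ f(k) = k*(k + 2)*(k + 4)/6.
Then R = B(k−1)f/C = k*(k + 2)*(k + 4)**2/(3*(2*k + 5)), so s_k = R(k)·t_k = 5*k*(k + 4)/(3*(k**2 + 4*k + 3)).
s_(k+1) − s_k = 5*(2*k + 5)/(k**4 + 10*k**3 + 35*k**2 + 50*k + 24) = t_k.
Sum = s_(7) − s_(3); s_(7) = 77/48, s_(3) = 35/24 ⇒ 7/48.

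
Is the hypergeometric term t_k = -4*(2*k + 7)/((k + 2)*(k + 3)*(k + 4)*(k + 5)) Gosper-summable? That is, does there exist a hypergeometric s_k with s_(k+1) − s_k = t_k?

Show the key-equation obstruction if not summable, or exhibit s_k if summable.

The ratio is (k + 2)*(2*k + 9)/((k + 6)*(2*k + 7)).
Gosper form: A/B · C(k+1)/C(k) with A=k + 2, B=k + 6, C=k + 7/2.
f must satisfy (k + 2)·f(k+1) − (k + 5)·f(k) = k + 7/2.
deg f ≤ 3 (via 1,1,1).
Coefficient equations give f(k) = k*(k + 3)*(k + 6)/16.
R(k) = B(k−1)·f(k)/C(k) = k*(k + 3)*(k + 5)*(k + 6)/(8*(2*k + 7)); s_k = R·t_k = k*(-k - 6)/(2*(k**2 + 6*k + 8)).
Verify: 4*(-2*k - 7)/(k**4 + 14*k**3 + 71*k**2 + 154*k + 120) matches t_k.

Yes. s_k = k*(-k - 6)/(2*(k**2 + 6*k + 8)).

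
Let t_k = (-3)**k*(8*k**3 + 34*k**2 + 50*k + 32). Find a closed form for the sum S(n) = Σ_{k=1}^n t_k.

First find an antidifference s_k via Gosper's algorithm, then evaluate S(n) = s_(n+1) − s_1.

S(n) = 6*(-3)**n*n**3 + 30*(-3)**n*n**2 + 48*(-3)**n*n + 30*(-3)**n - 30

Ratio r(k) = 3*(-4*k**3 - 29*k**2 - 71*k - 62)/(4*k**3 + 17*k**2 + 25*k + 16).
Factor: A=-3; B=1; C=k**3 + 17*k**2/4 + 25*k/4 + 4.
Solve (-3)·f(k+1) − (1)·f(k) = k**3 + 17*k**2/4 + 25*k/4 + 4.
Degrees (0,0,3) ⇒ d ≤ 3.
Solve for f: f(k) = -(k**3 + 2*k**2 + k + 1)/4 (degree 3 ≤ 3).
Then R = B(k−1)f/C = -(k**3 + 2*k**2 + k + 1)/(4*k**3 + 17*k**2 + 25*k + 16), so s_k = R(k)·t_k = -2*(-3)**k*(k**3 + 2*k**2 + k + 1).
Verify: (-3)**k*(8*k**3 + 34*k**2 + 50*k + 32) matches t_k.
Evaluate: s_(n+1) = 6*(-3)**n*(n**3 + 5*n**2 + 8*n + 5); subtract s_(1) = 30 ⇒ S(n) = 6*(-3)**n*n**3 + 30*(-3)**n*n**2 + 48*(-3)**n*n + 30*(-3)**n - 30.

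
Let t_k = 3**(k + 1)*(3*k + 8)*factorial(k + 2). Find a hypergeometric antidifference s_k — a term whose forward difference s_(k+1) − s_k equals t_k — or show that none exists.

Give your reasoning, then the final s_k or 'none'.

t_(k+1)/t_k = 3*(k + 3)*(3*k + 11)/(3*k + 8).
Gosper form: A/B · C(k+1)/C(k) with A=3*k + 9, B=1, C=k + 8/3.
Need (3*k + 9)·f(k+1) − (1)·f(k) = k + 8/3.
Bound: deg f ≤ 0.
Match coefficients ⇒ f(k) = 1/3.
So s_k = (B(k−1)f/C)·t_k = (1/(3*k + 8))·t_k = 3**(k + 1)*factorial(k + 2).
Check: Δs_k = 3**(k + 1)*(3*k + 8)*factorial(k + 2). ✓

s_k = 3**(k + 1)*factorial(k + 2)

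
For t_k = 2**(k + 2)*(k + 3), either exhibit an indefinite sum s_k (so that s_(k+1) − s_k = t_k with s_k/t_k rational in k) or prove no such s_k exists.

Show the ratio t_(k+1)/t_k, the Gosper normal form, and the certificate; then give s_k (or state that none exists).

Step 1: r(k) = 2*(k + 4)/(k + 3).
So A=2 and B=1, with C=k + 3.
Need (2)·f(k+1) − (1)·f(k) = k + 3.
d = 1 from the (0,0,1) case.
A polynomial solution: f(k) = k + 1.
Certificate R = B(k−1)f/C = (k + 1)/(k + 3) gives s_k = 2**(k + 2)*(k + 1).
Check: Δs_k = 2**(k + 2)*(k + 3). ✓

s_k = 2**(k + 2)*(k + 1)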